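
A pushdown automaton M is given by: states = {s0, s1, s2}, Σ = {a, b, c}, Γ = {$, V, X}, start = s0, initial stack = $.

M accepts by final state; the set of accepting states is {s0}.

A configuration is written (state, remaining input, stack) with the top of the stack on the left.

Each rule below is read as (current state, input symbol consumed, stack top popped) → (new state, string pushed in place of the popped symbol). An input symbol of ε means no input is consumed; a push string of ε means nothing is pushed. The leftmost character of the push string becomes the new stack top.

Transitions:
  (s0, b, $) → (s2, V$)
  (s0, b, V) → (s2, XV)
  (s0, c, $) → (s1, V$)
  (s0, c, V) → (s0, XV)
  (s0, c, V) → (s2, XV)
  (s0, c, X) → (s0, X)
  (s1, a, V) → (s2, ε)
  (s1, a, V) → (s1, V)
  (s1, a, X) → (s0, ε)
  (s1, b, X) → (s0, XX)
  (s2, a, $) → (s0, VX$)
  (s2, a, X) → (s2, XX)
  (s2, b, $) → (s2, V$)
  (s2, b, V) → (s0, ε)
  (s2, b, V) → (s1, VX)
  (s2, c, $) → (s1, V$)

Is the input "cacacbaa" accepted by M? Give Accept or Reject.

Reject

No computation consumes all input and reaches a final state.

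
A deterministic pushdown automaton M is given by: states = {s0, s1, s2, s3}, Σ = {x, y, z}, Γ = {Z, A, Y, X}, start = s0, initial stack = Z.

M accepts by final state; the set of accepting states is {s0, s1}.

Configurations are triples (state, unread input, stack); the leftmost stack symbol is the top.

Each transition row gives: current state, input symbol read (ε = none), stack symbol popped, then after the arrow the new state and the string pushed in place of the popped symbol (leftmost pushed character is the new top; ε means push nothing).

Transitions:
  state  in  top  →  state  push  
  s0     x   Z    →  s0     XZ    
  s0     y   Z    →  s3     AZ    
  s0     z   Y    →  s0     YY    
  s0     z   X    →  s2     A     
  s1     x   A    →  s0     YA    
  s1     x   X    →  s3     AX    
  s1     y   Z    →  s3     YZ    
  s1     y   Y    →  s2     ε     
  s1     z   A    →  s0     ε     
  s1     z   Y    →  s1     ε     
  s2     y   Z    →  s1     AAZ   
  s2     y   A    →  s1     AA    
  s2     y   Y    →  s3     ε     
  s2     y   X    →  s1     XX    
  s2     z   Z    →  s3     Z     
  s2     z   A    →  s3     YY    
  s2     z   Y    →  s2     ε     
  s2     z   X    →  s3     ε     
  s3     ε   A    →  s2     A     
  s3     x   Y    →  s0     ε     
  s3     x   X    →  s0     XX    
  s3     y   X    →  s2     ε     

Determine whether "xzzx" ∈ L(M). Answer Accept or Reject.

(s0, xzzx, Z) ⊢ (s0, zzx, XZ) ⊢ (s2, zx, AZ) ⊢ (s3, x, YYZ) ⊢ (s0, ε, YZ)
All input consumed; state s0 ∈ F.

Accept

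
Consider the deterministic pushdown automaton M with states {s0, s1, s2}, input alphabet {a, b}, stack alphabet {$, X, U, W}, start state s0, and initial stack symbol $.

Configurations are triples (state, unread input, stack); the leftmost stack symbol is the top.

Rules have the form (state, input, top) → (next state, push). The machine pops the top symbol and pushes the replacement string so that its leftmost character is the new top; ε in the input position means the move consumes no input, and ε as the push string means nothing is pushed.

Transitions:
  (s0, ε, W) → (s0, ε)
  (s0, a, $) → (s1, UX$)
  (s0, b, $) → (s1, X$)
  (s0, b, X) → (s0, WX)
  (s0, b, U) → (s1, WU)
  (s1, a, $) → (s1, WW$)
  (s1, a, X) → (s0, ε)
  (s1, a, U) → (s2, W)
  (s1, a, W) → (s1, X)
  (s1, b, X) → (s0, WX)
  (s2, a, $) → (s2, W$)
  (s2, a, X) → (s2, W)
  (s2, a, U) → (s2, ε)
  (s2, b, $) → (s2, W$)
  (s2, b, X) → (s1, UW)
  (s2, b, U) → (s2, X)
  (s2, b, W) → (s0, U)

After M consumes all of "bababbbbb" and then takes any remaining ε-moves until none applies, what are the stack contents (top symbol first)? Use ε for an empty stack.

X$

(s0, bababbbbb, $)
  read b, top $: go to s1, push X$ → (s1, ababbbbb, X$)
  read a, top X: go to s0, push ε → (s0, babbbbb, $)
  read b, top $: go to s1, push X$ → (s1, abbbbb, X$)
  read a, top X: go to s0, push ε → (s0, bbbbb, $)
  read b, top $: go to s1, push X$ → (s1, bbbb, X$)
  read b, top X: go to s0, push WX → (s0, bbb, WX$)
  ε-move, top W: go to s0, push ε → (s0, bbb, X$)
  read b, top X: go to s0, push WX → (s0, bb, WX$)
  ε-move, top W: go to s0, push ε → (s0, bb, X$)
  read b, top X: go to s0, push WX → (s0, b, WX$)
  ε-move, top W: go to s0, push ε → (s0, b, X$)
  read b, top X: go to s0, push WX → (s0, ε, WX$)
  ε-move, top W: go to s0, push ε → (s0, ε, X$)
All input consumed in state s0 with stack X$.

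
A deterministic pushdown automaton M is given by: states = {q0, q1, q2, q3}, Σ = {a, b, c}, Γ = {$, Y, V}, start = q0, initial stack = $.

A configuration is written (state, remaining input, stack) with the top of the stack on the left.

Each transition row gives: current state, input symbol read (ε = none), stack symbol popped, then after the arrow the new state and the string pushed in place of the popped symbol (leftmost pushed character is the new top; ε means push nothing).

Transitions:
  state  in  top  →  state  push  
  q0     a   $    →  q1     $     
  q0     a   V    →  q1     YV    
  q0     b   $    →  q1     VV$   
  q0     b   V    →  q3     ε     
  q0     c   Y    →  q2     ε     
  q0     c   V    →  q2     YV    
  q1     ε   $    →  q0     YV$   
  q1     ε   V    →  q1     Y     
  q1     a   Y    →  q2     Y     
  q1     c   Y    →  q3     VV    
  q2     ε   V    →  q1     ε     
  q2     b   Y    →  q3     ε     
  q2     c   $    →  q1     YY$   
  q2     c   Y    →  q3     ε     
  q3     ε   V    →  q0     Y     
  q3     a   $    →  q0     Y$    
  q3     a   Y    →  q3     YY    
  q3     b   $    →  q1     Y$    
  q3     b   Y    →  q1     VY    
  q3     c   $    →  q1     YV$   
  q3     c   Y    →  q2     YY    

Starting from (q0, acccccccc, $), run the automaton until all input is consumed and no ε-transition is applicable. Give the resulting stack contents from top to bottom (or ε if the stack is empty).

YV$

(q0, acccccccc, $)
  read a, top $: go to q1, push $ → (q1, cccccccc, $)
  ε-move, top $: go to q0, push YV$ → (q0, cccccccc, YV$)
  read c, top Y: go to q2, push ε → (q2, ccccccc, V$)
  ε-move, top V: go to q1, push ε → (q1, ccccccc, $)
  ε-move, top $: go to q0, push YV$ → (q0, ccccccc, YV$)
  read c, top Y: go to q2, push ε → (q2, cccccc, V$)
  ε-move, top V: go to q1, push ε → (q1, cccccc, $)
  ε-move, top $: go to q0, push YV$ → (q0, cccccc, YV$)
  read c, top Y: go to q2, push ε → (q2, ccccc, V$)
  ε-move, top V: go to q1, push ε → (q1, ccccc, $)
  ε-move, top $: go to q0, push YV$ → (q0, ccccc, YV$)
  read c, top Y: go to q2, push ε → (q2, cccc, V$)
  ε-move, top V: go to q1, push ε → (q1, cccc, $)
  ε-move, top $: go to q0, push YV$ → (q0, cccc, YV$)
  read c, top Y: go to q2, push ε → (q2, ccc, V$)
  ε-move, top V: go to q1, push ε → (q1, ccc, $)
  ε-move, top $: go to q0, push YV$ → (q0, ccc, YV$)
  read c, top Y: go to q2, push ε → (q2, cc, V$)
  ε-move, top V: go to q1, push ε → (q1, cc, $)
  ε-move, top $: go to q0, push YV$ → (q0, cc, YV$)
  read c, top Y: go to q2, push ε → (q2, c, V$)
  ε-move, top V: go to q1, push ε → (q1, c, $)
  ε-move, top $: go to q0, push YV$ → (q0, c, YV$)
  read c, top Y: go to q2, push ε → (q2, ε, V$)
  ε-move, top V: go to q1, push ε → (q1, ε, $)
  ε-move, top $: go to q0, push YV$ → (q0, ε, YV$)
All input consumed in state q0 with stack YV$.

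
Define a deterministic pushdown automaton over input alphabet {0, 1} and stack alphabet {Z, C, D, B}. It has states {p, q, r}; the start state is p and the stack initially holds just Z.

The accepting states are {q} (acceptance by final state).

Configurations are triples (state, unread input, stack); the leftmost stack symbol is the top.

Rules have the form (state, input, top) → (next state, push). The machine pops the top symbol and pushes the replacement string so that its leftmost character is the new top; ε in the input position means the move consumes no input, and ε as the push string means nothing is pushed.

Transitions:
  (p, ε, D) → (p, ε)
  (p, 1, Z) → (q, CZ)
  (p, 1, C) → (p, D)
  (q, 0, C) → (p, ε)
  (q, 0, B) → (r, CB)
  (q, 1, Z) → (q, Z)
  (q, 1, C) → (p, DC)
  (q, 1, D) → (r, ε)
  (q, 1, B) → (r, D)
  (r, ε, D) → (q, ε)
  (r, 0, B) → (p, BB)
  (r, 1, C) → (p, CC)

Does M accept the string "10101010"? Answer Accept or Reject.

(p, 10101010, Z) ⊢ (q, 0101010, CZ) ⊢ (p, 101010, Z) ⊢ (q, 01010, CZ) ⊢ (p, 1010, Z) ⊢ (q, 010, CZ) ⊢ (p, 10, Z) ⊢ (q, 0, CZ) ⊢ (p, ε, Z)
All input consumed; state p ∉ F and no further ε-move applies.

Reject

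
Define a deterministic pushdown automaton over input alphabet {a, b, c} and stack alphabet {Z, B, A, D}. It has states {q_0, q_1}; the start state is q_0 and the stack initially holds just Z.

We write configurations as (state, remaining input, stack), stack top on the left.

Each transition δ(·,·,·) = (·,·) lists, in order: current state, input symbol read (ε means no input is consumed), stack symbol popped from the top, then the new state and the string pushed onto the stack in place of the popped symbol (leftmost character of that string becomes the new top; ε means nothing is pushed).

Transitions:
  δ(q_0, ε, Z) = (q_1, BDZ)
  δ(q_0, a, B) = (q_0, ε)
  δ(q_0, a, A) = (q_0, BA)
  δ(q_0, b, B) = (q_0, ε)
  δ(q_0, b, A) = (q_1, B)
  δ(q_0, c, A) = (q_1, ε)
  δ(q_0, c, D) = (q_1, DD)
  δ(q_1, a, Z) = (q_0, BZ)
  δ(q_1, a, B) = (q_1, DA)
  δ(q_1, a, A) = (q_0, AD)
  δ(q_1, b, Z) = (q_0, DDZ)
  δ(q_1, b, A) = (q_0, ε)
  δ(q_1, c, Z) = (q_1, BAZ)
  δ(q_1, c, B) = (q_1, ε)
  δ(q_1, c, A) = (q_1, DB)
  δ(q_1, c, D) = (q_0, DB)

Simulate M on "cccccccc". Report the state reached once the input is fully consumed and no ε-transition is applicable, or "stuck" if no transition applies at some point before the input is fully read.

(q_0, cccccccc, Z) ⊢ (q_1, cccccccc, BDZ) ⊢ (q_1, ccccccc, DZ) ⊢ (q_0, cccccc, DBZ) ⊢ (q_1, ccccc, DDBZ) ⊢ (q_0, cccc, DBDBZ) ⊢ (q_1, ccc, DDBDBZ) ⊢ (q_0, cc, DBDBDBZ) ⊢ (q_1, c, DDBDBDBZ) ⊢ (q_0, ε, DBDBDBDBZ)
All input consumed; M is in state q_0.

q_0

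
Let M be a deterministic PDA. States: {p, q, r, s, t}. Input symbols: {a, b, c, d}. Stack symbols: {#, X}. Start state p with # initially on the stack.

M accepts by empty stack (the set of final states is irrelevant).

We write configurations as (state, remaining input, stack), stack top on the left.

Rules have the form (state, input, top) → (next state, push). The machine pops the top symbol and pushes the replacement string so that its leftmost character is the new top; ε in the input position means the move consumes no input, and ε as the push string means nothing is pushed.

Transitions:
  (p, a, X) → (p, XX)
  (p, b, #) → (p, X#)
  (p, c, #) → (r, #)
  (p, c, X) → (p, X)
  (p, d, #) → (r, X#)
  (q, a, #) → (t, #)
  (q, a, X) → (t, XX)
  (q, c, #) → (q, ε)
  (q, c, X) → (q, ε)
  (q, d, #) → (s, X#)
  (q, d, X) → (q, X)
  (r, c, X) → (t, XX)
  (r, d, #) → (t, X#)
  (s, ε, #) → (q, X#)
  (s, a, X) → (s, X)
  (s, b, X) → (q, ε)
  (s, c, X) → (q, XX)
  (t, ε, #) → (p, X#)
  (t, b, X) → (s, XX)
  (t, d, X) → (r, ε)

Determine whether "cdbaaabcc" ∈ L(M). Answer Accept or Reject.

(p, cdbaaabcc, #)
  read c, top #: go to r, push # → (r, dbaaabcc, #)
  read d, top #: go to t, push X# → (t, baaabcc, X#)
  read b, top X: go to s, push XX → (s, aaabcc, XX#)
  read a, top X: go to s, push X → (s, aabcc, XX#)
  read a, top X: go to s, push X → (s, abcc, XX#)
  read a, top X: go to s, push X → (s, bcc, XX#)
  read b, top X: go to q, push ε → (q, cc, X#)
  read c, top X: go to q, push ε → (q, c, #)
  read c, top #: go to q, push ε → (q, ε, ε)
All input consumed and the stack is empty.

Accept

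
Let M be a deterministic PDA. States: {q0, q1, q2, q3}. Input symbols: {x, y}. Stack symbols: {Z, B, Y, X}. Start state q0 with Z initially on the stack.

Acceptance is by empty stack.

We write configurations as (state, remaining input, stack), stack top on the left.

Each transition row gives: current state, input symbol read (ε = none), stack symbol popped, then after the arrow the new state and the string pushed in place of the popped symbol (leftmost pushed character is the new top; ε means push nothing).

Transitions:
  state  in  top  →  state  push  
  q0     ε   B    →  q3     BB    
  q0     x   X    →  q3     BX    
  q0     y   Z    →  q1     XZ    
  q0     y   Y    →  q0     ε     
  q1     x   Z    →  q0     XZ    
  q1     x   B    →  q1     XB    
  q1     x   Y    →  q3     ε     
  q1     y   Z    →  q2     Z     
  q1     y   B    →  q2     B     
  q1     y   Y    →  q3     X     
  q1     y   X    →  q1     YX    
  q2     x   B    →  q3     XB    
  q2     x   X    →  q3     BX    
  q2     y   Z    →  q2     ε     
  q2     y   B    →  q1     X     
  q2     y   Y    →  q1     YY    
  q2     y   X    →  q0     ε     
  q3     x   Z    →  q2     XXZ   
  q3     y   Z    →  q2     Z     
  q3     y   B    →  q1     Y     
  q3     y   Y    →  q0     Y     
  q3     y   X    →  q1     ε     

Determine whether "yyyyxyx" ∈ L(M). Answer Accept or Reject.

(q0, yyyyxyx, Z)
  read y, top Z: go to q1, push XZ → (q1, yyyxyx, XZ)
  read y, top X: go to q1, push YX → (q1, yyxyx, YXZ)
  read y, top Y: go to q3, push X → (q3, yxyx, XXZ)
  read y, top X: go to q1, push ε → (q1, xyx, XZ)
No transition applies at (q1, xyx, XZ); input not fully consumed.

Reject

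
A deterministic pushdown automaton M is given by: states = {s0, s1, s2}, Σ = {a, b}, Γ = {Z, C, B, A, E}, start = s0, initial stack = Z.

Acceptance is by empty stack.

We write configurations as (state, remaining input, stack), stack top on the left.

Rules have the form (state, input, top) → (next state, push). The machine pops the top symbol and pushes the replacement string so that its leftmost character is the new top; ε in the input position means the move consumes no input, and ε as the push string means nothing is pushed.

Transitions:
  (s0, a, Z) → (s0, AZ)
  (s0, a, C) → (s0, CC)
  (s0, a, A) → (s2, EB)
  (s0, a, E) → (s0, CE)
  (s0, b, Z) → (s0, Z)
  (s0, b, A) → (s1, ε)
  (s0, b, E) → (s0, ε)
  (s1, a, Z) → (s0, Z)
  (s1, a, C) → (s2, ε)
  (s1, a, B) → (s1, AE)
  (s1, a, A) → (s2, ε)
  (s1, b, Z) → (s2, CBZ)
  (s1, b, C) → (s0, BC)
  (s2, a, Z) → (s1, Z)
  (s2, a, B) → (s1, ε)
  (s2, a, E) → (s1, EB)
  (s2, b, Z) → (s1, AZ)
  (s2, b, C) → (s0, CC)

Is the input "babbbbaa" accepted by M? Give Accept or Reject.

(s0, babbbbaa, Z) ⊢ (s0, abbbbaa, Z) ⊢ (s0, bbbbaa, AZ) ⊢ (s1, bbbaa, Z) ⊢ (s2, bbaa, CBZ) ⊢ (s0, baa, CCBZ)
No transition applies at (s0, baa, CCBZ); input not fully consumed.

Reject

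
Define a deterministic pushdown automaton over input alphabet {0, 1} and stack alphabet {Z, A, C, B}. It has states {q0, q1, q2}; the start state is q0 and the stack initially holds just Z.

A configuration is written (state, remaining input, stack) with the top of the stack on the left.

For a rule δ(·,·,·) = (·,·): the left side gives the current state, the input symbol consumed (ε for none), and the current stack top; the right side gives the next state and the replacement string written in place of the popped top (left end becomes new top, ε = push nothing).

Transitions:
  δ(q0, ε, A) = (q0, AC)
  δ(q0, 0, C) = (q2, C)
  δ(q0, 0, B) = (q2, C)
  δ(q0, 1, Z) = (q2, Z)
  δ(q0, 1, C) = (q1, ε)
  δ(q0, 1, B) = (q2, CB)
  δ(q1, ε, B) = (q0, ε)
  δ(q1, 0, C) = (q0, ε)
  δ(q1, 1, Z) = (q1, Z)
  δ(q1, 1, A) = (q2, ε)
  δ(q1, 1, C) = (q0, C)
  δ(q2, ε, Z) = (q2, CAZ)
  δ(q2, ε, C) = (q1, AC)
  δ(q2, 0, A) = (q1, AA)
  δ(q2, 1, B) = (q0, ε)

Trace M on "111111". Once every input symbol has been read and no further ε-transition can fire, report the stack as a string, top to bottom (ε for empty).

(q0, 111111, Z)
  read 1, top Z: go to q2, push Z → (q2, 11111, Z)
  ε-move, top Z: go to q2, push CAZ → (q2, 11111, CAZ)
  ε-move, top C: go to q1, push AC → (q1, 11111, ACAZ)
  read 1, top A: go to q2, push ε → (q2, 1111, CAZ)
  ε-move, top C: go to q1, push AC → (q1, 1111, ACAZ)
  read 1, top A: go to q2, push ε → (q2, 111, CAZ)
  ε-move, top C: go to q1, push AC → (q1, 111, ACAZ)
  read 1, top A: go to q2, push ε → (q2, 11, CAZ)
  ε-move, top C: go to q1, push AC → (q1, 11, ACAZ)
  read 1, top A: go to q2, push ε → (q2, 1, CAZ)
  ε-move, top C: go to q1, push AC → (q1, 1, ACAZ)
  read 1, top A: go to q2, push ε → (q2, ε, CAZ)
  ε-move, top C: go to q1, push AC → (q1, ε, ACAZ)
All input consumed in state q1 with stack ACAZ.

ACAZ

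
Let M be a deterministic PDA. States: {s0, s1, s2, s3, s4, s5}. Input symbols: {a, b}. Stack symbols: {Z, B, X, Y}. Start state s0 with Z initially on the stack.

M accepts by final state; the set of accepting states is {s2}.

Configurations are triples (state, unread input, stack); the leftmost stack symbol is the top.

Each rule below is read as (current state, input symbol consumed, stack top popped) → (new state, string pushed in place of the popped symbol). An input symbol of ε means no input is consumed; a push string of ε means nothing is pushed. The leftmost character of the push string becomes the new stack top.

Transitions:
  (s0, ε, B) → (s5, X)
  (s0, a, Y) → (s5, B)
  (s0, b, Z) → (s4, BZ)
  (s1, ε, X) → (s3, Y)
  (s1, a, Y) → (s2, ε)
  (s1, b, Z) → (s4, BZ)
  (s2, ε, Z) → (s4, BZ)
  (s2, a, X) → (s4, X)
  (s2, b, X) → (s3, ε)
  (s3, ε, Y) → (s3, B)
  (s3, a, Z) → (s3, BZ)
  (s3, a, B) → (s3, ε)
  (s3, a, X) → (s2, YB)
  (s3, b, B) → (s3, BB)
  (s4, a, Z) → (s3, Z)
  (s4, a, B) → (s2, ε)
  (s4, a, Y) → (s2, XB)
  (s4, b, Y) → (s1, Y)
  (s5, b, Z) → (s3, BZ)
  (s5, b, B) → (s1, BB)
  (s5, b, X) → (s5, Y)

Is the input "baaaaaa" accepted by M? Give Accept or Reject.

(s0, baaaaaa, Z)
  read b, top Z: go to s4, push BZ → (s4, aaaaaa, BZ)
  read a, top B: go to s2, push ε → (s2, aaaaa, Z)
  ε-move, top Z: go to s4, push BZ → (s4, aaaaa, BZ)
  read a, top B: go to s2, push ε → (s2, aaaa, Z)
  ε-move, top Z: go to s4, push BZ → (s4, aaaa, BZ)
  read a, top B: go to s2, push ε → (s2, aaa, Z)
  ε-move, top Z: go to s4, push BZ → (s4, aaa, BZ)
  read a, top B: go to s2, push ε → (s2, aa, Z)
  ε-move, top Z: go to s4, push BZ → (s4, aa, BZ)
  read a, top B: go to s2, push ε → (s2, a, Z)
  ε-move, top Z: go to s4, push BZ → (s4, a, BZ)
  read a, top B: go to s2, push ε → (s2, ε, Z)
All input consumed; state s2 ∈ F.

Accept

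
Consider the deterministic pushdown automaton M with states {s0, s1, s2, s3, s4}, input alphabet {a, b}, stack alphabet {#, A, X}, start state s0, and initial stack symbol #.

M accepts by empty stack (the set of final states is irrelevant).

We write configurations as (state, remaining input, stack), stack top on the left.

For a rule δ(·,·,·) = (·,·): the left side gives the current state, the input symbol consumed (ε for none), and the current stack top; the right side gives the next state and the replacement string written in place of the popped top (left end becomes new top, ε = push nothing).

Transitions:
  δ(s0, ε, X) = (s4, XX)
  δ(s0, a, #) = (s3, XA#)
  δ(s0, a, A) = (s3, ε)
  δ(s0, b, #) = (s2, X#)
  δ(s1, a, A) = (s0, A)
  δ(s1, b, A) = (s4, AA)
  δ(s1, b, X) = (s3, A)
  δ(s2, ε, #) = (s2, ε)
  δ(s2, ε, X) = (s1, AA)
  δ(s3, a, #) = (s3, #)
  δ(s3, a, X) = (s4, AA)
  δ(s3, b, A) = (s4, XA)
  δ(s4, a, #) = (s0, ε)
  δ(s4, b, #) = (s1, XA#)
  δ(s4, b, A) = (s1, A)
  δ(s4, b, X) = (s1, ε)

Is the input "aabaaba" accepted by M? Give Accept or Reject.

(s0, aabaaba, #)
  read a, top #: go to s3, push XA# → (s3, abaaba, XA#)
  read a, top X: go to s4, push AA → (s4, baaba, AAA#)
  read b, top A: go to s1, push A → (s1, aaba, AAA#)
  read a, top A: go to s0, push A → (s0, aba, AAA#)
  read a, top A: go to s3, push ε → (s3, ba, AA#)
  read b, top A: go to s4, push XA → (s4, a, XAA#)
No transition applies at (s4, a, XAA#); input not fully consumed.

Reject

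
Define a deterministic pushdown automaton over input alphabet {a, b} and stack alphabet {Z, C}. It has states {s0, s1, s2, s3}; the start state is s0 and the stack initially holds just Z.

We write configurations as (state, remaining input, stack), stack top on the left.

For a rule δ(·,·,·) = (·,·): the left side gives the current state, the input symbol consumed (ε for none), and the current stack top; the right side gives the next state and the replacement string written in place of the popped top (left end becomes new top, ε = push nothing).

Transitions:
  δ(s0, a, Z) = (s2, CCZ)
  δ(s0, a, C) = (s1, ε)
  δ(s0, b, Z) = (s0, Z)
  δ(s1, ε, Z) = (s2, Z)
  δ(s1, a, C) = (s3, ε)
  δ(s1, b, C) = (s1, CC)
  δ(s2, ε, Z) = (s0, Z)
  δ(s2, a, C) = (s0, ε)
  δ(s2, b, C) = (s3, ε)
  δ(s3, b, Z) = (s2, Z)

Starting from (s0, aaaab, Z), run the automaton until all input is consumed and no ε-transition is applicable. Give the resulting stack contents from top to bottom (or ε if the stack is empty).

CZ

(s0, aaaab, Z)
  read a, top Z: go to s2, push CCZ → (s2, aaab, CCZ)
  read a, top C: go to s0, push ε → (s0, aab, CZ)
  read a, top C: go to s1, push ε → (s1, ab, Z)
  ε-move, top Z: go to s2, push Z → (s2, ab, Z)
  ε-move, top Z: go to s0, push Z → (s0, ab, Z)
  read a, top Z: go to s2, push CCZ → (s2, b, CCZ)
  read b, top C: go to s3, push ε → (s3, ε, CZ)
All input consumed in state s3 with stack CZ.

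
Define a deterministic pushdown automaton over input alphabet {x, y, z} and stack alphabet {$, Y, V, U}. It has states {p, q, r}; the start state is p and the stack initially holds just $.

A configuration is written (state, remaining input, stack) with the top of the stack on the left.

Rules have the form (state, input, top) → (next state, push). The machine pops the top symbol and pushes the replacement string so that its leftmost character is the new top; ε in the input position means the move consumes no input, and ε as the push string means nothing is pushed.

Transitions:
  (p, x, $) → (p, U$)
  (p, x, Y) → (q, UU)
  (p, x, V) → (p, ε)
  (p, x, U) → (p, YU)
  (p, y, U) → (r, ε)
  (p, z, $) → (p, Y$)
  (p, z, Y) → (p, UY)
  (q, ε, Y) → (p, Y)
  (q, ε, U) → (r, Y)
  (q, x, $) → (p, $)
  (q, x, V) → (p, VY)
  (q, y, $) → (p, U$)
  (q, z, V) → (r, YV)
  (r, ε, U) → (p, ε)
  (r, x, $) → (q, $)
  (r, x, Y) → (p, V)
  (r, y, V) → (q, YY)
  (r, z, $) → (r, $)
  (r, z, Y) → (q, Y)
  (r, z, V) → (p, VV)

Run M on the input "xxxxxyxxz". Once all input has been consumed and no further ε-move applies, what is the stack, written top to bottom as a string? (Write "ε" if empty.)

(p, xxxxxyxxz, $)
  read x, top $: go to p, push U$ → (p, xxxxyxxz, U$)
  read x, top U: go to p, push YU → (p, xxxyxxz, YU$)
  read x, top Y: go to q, push UU → (q, xxyxxz, UUU$)
  ε-move, top U: go to r, push Y → (r, xxyxxz, YUU$)
  read x, top Y: go to p, push V → (p, xyxxz, VUU$)
  read x, top V: go to p, push ε → (p, yxxz, UU$)
  read y, top U: go to r, push ε → (r, xxz, U$)
  ε-move, top U: go to p, push ε → (p, xxz, $)
  read x, top $: go to p, push U$ → (p, xz, U$)
  read x, top U: go to p, push YU → (p, z, YU$)
  read z, top Y: go to p, push UY → (p, ε, UYU$)
All input consumed in state p with stack UYU$.

UYU$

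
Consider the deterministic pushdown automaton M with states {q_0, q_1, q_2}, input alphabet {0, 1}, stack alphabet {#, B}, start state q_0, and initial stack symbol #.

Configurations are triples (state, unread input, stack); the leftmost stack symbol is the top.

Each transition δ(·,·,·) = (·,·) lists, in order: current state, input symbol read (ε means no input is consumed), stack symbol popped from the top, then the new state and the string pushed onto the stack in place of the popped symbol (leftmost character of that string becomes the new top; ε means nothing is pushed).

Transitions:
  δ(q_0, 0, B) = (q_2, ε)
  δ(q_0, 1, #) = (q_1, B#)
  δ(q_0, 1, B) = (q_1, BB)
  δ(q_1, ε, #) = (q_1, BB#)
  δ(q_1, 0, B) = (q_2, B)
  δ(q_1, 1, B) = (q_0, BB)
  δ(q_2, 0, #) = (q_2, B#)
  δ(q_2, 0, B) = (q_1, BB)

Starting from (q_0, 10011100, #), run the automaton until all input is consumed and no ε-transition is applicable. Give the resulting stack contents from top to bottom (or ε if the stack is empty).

BBBBB#

(q_0, 10011100, #) ⊢ (q_1, 0011100, B#) ⊢ (q_2, 011100, B#) ⊢ (q_1, 11100, BB#) ⊢ (q_0, 1100, BBB#) ⊢ (q_1, 100, BBBB#) ⊢ (q_0, 00, BBBBB#) ⊢ (q_2, 0, BBBB#) ⊢ (q_1, ε, BBBBB#)
All input consumed in state q_1 with stack BBBBB#.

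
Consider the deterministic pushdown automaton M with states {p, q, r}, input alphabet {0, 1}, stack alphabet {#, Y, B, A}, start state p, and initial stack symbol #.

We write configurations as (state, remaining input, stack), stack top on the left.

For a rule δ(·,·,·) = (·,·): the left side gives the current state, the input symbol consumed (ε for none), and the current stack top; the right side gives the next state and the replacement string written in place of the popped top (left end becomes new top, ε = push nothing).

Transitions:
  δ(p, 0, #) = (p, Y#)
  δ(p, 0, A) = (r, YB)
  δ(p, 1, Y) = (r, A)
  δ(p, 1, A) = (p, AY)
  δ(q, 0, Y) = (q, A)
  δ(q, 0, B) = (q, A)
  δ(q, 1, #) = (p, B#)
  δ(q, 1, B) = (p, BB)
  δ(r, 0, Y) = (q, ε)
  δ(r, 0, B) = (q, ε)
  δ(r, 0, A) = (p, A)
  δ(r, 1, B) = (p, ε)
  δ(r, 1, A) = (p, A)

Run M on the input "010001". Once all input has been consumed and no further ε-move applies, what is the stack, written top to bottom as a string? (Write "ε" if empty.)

BB#

(p, 010001, #) ⊢ (p, 10001, Y#) ⊢ (r, 0001, A#) ⊢ (p, 001, A#) ⊢ (r, 01, YB#) ⊢ (q, 1, B#) ⊢ (p, ε, BB#)
All input consumed in state p with stack BB#.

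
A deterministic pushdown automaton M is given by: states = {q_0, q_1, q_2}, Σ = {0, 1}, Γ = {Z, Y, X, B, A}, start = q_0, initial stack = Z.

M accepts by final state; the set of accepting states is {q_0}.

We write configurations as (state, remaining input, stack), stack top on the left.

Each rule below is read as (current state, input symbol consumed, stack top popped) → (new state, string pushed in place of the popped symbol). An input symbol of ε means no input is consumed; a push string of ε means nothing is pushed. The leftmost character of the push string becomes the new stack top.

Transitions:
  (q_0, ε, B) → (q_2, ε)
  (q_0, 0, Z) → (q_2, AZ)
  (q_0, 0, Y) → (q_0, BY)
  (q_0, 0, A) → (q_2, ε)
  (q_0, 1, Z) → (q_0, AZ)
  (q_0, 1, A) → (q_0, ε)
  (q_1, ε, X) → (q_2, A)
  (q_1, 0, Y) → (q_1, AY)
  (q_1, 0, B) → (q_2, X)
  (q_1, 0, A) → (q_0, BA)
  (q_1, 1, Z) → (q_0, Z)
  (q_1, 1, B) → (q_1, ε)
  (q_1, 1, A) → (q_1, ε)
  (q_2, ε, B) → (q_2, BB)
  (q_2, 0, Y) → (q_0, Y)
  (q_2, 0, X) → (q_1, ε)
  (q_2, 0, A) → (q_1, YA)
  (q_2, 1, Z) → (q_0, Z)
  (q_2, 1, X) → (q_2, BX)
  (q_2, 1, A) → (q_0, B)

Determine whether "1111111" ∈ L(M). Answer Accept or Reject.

Accept

(q_0, 1111111, Z)
  read 1, top Z: go to q_0, push AZ → (q_0, 111111, AZ)
  read 1, top A: go to q_0, push ε → (q_0, 11111, Z)
  read 1, top Z: go to q_0, push AZ → (q_0, 1111, AZ)
  read 1, top A: go to q_0, push ε → (q_0, 111, Z)
  read 1, top Z: go to q_0, push AZ → (q_0, 11, AZ)
  read 1, top A: go to q_0, push ε → (q_0, 1, Z)
  read 1, top Z: go to q_0, push AZ → (q_0, ε, AZ)
All input consumed; state q_0 ∈ F.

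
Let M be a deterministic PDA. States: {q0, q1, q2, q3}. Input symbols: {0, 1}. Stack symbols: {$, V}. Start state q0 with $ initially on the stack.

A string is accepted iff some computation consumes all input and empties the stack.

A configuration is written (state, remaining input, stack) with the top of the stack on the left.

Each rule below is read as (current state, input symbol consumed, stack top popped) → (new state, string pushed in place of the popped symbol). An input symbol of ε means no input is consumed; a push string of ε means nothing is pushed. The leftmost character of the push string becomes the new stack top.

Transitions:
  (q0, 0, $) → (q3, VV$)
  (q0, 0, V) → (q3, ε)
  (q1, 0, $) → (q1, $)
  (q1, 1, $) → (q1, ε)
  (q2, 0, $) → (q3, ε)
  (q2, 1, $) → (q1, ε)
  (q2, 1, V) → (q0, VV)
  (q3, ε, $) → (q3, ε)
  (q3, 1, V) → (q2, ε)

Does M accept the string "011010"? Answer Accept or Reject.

(q0, 011010, $) ⊢ (q3, 11010, VV$) ⊢ (q2, 1010, V$) ⊢ (q0, 010, VV$) ⊢ (q3, 10, V$) ⊢ (q2, 0, $) ⊢ (q3, ε, ε)
All input consumed and the stack is empty.

Accept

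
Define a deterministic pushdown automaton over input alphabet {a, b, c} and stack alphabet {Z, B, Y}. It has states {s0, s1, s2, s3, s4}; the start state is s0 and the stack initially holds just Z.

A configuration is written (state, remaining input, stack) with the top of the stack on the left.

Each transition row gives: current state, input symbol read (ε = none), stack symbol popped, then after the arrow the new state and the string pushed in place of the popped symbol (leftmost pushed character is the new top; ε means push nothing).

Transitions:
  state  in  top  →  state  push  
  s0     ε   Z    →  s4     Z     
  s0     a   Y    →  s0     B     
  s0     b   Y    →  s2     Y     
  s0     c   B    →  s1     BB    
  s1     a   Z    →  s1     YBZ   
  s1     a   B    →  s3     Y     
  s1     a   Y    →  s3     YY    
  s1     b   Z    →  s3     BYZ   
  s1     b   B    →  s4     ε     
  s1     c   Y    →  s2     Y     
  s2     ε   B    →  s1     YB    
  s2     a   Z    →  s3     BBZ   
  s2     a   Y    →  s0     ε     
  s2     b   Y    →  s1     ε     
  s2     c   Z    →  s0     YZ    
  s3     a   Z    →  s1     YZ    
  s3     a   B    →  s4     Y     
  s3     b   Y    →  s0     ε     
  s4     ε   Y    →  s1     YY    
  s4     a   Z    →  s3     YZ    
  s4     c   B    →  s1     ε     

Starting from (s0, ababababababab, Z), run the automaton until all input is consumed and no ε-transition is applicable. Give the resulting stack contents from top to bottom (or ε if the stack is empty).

(s0, ababababababab, Z)
  ε-move, top Z: go to s4, push Z → (s4, ababababababab, Z)
  read a, top Z: go to s3, push YZ → (s3, babababababab, YZ)
  read b, top Y: go to s0, push ε → (s0, abababababab, Z)
  ε-move, top Z: go to s4, push Z → (s4, abababababab, Z)
  read a, top Z: go to s3, push YZ → (s3, bababababab, YZ)
  read b, top Y: go to s0, push ε → (s0, ababababab, Z)
  ε-move, top Z: go to s4, push Z → (s4, ababababab, Z)
  read a, top Z: go to s3, push YZ → (s3, babababab, YZ)
  read b, top Y: go to s0, push ε → (s0, abababab, Z)
  ε-move, top Z: go to s4, push Z → (s4, abababab, Z)
  read a, top Z: go to s3, push YZ → (s3, bababab, YZ)
  read b, top Y: go to s0, push ε → (s0, ababab, Z)
  ε-move, top Z: go to s4, push Z → (s4, ababab, Z)
  read a, top Z: go to s3, push YZ → (s3, babab, YZ)
  read b, top Y: go to s0, push ε → (s0, abab, Z)
  ε-move, top Z: go to s4, push Z → (s4, abab, Z)
  read a, top Z: go to s3, push YZ → (s3, bab, YZ)
  read b, top Y: go to s0, push ε → (s0, ab, Z)
  ε-move, top Z: go to s4, push Z → (s4, ab, Z)
  read a, top Z: go to s3, push YZ → (s3, b, YZ)
  read b, top Y: go to s0, push ε → (s0, ε, Z)
  ε-move, top Z: go to s4, push Z → (s4, ε, Z)
All input consumed in state s4 with stack Z.

Z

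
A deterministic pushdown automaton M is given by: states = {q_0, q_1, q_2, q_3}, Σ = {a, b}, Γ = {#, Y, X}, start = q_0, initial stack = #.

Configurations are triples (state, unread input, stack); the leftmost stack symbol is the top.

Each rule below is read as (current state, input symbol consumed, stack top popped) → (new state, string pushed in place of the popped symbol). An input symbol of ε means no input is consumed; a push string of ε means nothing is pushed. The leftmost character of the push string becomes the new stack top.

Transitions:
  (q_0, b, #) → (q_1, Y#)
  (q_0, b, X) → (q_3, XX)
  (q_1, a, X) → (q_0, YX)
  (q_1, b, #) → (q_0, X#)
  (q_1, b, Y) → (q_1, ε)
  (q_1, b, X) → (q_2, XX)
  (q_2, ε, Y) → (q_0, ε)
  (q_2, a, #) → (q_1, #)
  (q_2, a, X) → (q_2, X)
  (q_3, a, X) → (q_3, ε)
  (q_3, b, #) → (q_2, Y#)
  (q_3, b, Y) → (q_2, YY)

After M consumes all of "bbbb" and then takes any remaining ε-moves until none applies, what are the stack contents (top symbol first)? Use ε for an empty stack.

(q_0, bbbb, #)
  read b, top #: go to q_1, push Y# → (q_1, bbb, Y#)
  read b, top Y: go to q_1, push ε → (q_1, bb, #)
  read b, top #: go to q_0, push X# → (q_0, b, X#)
  read b, top X: go to q_3, push XX → (q_3, ε, XX#)
All input consumed in state q_3 with stack XX#.

XX#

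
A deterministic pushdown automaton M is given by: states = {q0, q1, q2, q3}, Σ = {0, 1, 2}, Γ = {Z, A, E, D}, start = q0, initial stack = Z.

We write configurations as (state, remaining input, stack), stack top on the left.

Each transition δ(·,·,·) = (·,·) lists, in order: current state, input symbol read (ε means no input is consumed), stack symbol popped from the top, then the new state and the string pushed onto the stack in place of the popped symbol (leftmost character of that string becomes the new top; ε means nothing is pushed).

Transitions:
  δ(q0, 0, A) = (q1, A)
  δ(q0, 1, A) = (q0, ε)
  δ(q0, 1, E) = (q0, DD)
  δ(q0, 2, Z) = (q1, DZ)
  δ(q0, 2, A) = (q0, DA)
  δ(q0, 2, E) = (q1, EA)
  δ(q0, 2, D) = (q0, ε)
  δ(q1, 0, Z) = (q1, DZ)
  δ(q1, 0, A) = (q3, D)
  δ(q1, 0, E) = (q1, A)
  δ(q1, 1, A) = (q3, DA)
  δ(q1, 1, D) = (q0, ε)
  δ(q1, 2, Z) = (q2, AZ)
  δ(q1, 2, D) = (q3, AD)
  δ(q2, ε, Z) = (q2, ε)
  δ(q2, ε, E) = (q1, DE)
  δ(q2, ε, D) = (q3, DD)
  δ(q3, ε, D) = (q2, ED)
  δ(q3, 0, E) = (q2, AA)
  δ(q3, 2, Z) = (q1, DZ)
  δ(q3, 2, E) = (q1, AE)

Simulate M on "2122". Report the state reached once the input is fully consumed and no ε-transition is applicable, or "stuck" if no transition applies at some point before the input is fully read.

q3

(q0, 2122, Z)
  read 2, top Z: go to q1, push DZ → (q1, 122, DZ)
  read 1, top D: go to q0, push ε → (q0, 22, Z)
  read 2, top Z: go to q1, push DZ → (q1, 2, DZ)
  read 2, top D: go to q3, push AD → (q3, ε, ADZ)
All input consumed; M is in state q3.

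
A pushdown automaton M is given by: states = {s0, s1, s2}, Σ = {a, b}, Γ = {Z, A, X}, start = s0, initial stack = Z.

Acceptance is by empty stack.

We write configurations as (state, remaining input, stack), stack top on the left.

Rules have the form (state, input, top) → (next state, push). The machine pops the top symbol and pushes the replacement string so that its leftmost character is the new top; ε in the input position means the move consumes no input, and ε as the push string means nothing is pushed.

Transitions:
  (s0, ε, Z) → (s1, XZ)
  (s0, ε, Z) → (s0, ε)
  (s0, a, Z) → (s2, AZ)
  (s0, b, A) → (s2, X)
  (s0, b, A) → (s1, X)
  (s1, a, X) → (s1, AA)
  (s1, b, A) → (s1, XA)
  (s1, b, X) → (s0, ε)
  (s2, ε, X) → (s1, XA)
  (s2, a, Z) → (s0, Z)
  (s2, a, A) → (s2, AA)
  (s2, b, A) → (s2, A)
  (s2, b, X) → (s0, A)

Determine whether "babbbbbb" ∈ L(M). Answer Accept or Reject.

Accept

One accepting computation: (s0, babbbbbb, Z) ⊢ (s1, babbbbbb, XZ) ⊢ (s0, abbbbbb, Z) ⊢ (s1, abbbbbb, XZ) ⊢ (s1, bbbbbb, AAZ) ⊢ (s1, bbbbb, XAAZ) ⊢ (s0, bbbb, AAZ) ⊢ (s1, bbb, XAZ) ⊢ (s0, bb, AZ) ⊢ (s1, b, XZ) ⊢ (s0, ε, Z) ⊢ (s0, ε, ε)
All input consumed and the stack is empty.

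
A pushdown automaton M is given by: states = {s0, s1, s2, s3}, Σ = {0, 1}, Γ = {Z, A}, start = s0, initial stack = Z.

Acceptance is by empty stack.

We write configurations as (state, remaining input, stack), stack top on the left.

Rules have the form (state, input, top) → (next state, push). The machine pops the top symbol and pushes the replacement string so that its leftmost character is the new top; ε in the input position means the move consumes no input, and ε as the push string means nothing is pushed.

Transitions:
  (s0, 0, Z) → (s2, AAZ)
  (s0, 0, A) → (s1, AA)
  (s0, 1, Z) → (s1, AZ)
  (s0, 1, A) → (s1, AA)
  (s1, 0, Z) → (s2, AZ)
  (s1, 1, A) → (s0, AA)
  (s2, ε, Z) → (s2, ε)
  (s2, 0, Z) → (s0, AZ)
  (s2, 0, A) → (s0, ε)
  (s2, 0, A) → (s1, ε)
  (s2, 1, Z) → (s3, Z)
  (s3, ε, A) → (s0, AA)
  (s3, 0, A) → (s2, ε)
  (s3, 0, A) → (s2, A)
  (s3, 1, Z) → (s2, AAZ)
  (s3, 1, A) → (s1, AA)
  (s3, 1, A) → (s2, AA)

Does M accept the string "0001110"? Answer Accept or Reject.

Reject

No computation consumes all input and empties the stack.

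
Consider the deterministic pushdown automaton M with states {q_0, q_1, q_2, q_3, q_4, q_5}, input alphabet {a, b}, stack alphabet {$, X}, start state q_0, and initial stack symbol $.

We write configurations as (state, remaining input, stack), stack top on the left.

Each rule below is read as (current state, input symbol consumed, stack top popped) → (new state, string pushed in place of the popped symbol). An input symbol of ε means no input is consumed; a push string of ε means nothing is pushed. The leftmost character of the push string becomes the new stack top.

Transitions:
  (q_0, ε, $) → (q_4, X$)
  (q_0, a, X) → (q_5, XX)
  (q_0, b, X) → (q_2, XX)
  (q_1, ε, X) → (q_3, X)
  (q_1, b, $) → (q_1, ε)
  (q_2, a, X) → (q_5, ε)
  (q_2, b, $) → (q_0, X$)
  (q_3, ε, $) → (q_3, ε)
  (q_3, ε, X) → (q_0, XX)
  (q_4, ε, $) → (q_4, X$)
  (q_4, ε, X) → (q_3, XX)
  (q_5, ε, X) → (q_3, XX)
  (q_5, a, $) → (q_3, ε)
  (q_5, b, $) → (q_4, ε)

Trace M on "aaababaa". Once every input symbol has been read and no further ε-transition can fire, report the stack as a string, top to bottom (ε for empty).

(q_0, aaababaa, $)
  ε-move, top $: go to q_4, push X$ → (q_4, aaababaa, X$)
  ε-move, top X: go to q_3, push XX → (q_3, aaababaa, XX$)
  ε-move, top X: go to q_0, push XX → (q_0, aaababaa, XXX$)
  read a, top X: go to q_5, push XX → (q_5, aababaa, XXXX$)
  ε-move, top X: go to q_3, push XX → (q_3, aababaa, XXXXX$)
  ε-move, top X: go to q_0, push XX → (q_0, aababaa, XXXXXX$)
  read a, top X: go to q_5, push XX → (q_5, ababaa, XXXXXXX$)
  ε-move, top X: go to q_3, push XX → (q_3, ababaa, XXXXXXXX$)
  ε-move, top X: go to q_0, push XX → (q_0, ababaa, XXXXXXXXX$)
  read a, top X: go to q_5, push XX → (q_5, babaa, XXXXXXXXXX$)
  ε-move, top X: go to q_3, push XX → (q_3, babaa, XXXXXXXXXXX$)
  ε-move, top X: go to q_0, push XX → (q_0, babaa, XXXXXXXXXXXX$)
  read b, top X: go to q_2, push XX → (q_2, abaa, XXXXXXXXXXXXX$)
  read a, top X: go to q_5, push ε → (q_5, baa, XXXXXXXXXXXX$)
  ε-move, top X: go to q_3, push XX → (q_3, baa, XXXXXXXXXXXXX$)
  ε-move, top X: go to q_0, push XX → (q_0, baa, XXXXXXXXXXXXXX$)
  read b, top X: go to q_2, push XX → (q_2, aa, XXXXXXXXXXXXXXX$)
  read a, top X: go to q_5, push ε → (q_5, a, XXXXXXXXXXXXXX$)
  ε-move, top X: go to q_3, push XX → (q_3, a, XXXXXXXXXXXXXXX$)
  ε-move, top X: go to q_0, push XX → (q_0, a, XXXXXXXXXXXXXXXX$)
  read a, top X: go to q_5, push XX → (q_5, ε, XXXXXXXXXXXXXXXXX$)
  ε-move, top X: go to q_3, push XX → (q_3, ε, XXXXXXXXXXXXXXXXXX$)
  ε-move, top X: go to q_0, push XX → (q_0, ε, XXXXXXXXXXXXXXXXXXX$)
All input consumed in state q_0 with stack XXXXXXXXXXXXXXXXXXX$.

XXXXXXXXXXXXXXXXXXX$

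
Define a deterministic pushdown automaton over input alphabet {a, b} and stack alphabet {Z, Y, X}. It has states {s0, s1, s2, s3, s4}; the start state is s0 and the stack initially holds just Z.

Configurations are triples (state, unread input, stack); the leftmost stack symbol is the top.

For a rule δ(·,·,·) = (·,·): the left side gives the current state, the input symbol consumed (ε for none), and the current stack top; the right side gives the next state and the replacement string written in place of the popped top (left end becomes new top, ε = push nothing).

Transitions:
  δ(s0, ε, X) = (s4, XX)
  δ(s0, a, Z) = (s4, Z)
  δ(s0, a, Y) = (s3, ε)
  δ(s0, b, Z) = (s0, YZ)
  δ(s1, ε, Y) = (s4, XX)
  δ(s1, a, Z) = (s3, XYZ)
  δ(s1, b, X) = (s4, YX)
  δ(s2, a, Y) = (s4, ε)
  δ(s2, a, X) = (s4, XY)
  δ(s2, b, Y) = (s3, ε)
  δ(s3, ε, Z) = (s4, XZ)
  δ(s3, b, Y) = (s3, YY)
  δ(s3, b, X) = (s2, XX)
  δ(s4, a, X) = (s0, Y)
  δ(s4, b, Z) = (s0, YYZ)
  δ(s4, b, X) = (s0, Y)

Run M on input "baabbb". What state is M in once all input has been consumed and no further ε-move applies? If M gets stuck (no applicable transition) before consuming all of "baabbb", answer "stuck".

stuck

(s0, baabbb, Z)
  read b, top Z: go to s0, push YZ → (s0, aabbb, YZ)
  read a, top Y: go to s3, push ε → (s3, abbb, Z)
  ε-move, top Z: go to s4, push XZ → (s4, abbb, XZ)
  read a, top X: go to s0, push Y → (s0, bbb, YZ)
No transition for (s0, b, top Y); M blocks with input bbb remaining.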